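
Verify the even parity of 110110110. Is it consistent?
Sum of all bits: 1+1+0+1+1+0+1+1+0 = 6; 6 mod 2 = 0. Result is 0 → valid parity.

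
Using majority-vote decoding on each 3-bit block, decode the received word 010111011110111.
Split into 3-bit blocks and majority-vote each:
  block 1 = 010: 1 ones, 2 zeros → 0
  block 2 = 111: 3 ones, 0 zeros → 1
  block 3 = 011: 2 ones, 1 zeros → 1
  block 4 = 110: 2 ones, 1 zeros → 1
  block 5 = 111: 3 ones, 0 zeros → 1
Decoded = 01111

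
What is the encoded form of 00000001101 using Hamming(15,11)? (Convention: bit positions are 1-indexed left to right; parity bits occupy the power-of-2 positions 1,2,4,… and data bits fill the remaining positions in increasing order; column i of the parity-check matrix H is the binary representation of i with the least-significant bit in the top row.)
Codeword c = d · G (mod 2), d = 00000001101:
  c[0] = d·G[:,0] = (00000001101)·(11011010101) mod 2 = 0+0+0+0+0+0+0+0+1+0+1 mod 2 = 0
  c[1] = d·G[:,1] = (00000001101)·(10110110011) mod 2 = 0+0+0+0+0+0+0+0+0+0+1 mod 2 = 1
  c[2] = d·G[:,2] = (00000001101)·(10000000000) mod 2 = 0+0+0+0+0+0+0+0+0+0+0 mod 2 = 0
  c[3] = d·G[:,3] = (00000001101)·(01110001111) mod 2 = 0+0+0+0+0+0+0+1+1+0+1 mod 2 = 1
  c[4] = d·G[:,4] = (00000001101)·(01000000000) mod 2 = 0+0+0+0+0+0+0+0+0+0+0 mod 2 = 0
  c[5] = d·G[:,5] = (00000001101)·(00100000000) mod 2 = 0+0+0+0+0+0+0+0+0+0+0 mod 2 = 0
  c[6] = d·G[:,6] = (00000001101)·(00010000000) mod 2 = 0+0+0+0+0+0+0+0+0+0+0 mod 2 = 0
  c[7] = d·G[:,7] = (00000001101)·(00001111111) mod 2 = 0+0+0+0+0+0+0+1+1+0+1 mod 2 = 1
  c[8] = d·G[:,8] = (00000001101)·(00001000000) mod 2 = 0+0+0+0+0+0+0+0+0+0+0 mod 2 = 0
  c[9] = d·G[:,9] = (00000001101)·(00000100000) mod 2 = 0+0+0+0+0+0+0+0+0+0+0 mod 2 = 0
  c[10] = d·G[:,10] = (00000001101)·(00000010000) mod 2 = 0+0+0+0+0+0+0+0+0+0+0 mod 2 = 0
  c[11] = d·G[:,11] = (00000001101)·(00000001000) mod 2 = 0+0+0+0+0+0+0+1+0+0+0 mod 2 = 1
  c[12] = d·G[:,12] = (00000001101)·(00000000100) mod 2 = 0+0+0+0+0+0+0+0+1+0+0 mod 2 = 1
  c[13] = d·G[:,13] = (00000001101)·(00000000010) mod 2 = 0+0+0+0+0+0+0+0+0+0+0 mod 2 = 0
  c[14] = d·G[:,14] = (00000001101)·(00000000001) mod 2 = 0+0+0+0+0+0+0+0+0+0+1 mod 2 = 1
Codeword = 010100010001101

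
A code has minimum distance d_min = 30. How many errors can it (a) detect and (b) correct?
(a) Detection requires d_min ≥ e+1, so e ≤ d_min − 1 = 29.
(b) Correction requires d_min ≥ 2t+1, so t ≤ ⌊(d_min − 1)/2⌋ = ⌊29/2⌋ = 14.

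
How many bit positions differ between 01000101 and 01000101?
XOR = 00000000, count of 1s = 0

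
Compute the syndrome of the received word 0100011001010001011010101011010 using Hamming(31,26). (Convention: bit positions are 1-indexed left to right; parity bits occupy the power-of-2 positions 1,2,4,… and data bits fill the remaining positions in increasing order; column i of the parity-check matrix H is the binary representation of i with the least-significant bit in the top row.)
Syndrome s = H · r^T (mod 2), r = 0100011001010001011010101011010:
  s[0] = (1010101010101010101010101010101)·(0100011001010001011010101011010) mod 2 = 0+0+0+0+0+0+1+0+0+0+0+0+0+0+0+0+0+0+1+0+1+0+1+0+1+0+1+0+0+0+0 mod 2 = 0
  s[1] = (0110011001100110011001100110011)·(0100011001010001011010101011010) mod 2 = 0+1+0+0+0+1+1+0+0+1+0+0+0+0+0+0+0+1+1+0+0+0+1+0+0+0+1+0+0+1+0 mod 2 = 1
  s[2] = (0001111000011110000111100001111)·(0100011001010001011010101011010) mod 2 = 0+0+0+0+0+1+1+0+0+0+0+1+0+0+0+0+0+0+0+0+1+0+1+0+0+0+0+1+0+1+0 mod 2 = 1
  s[3] = (0000000111111110000000011111111)·(0100011001010001011010101011010) mod 2 = 0+0+0+0+0+0+0+0+0+1+0+1+0+0+0+0+0+0+0+0+0+0+0+0+1+0+1+1+0+1+0 mod 2 = 0
  s[4] = (0000000000000001111111111111111)·(0100011001010001011010101011010) mod 2 = 0+0+0+0+0+0+0+0+0+0+0+0+0+0+0+1+0+1+1+0+1+0+1+0+1+0+1+1+0+1+0 mod 2 = 1
Syndrome = 01101
Non-zero syndrome: error at position 22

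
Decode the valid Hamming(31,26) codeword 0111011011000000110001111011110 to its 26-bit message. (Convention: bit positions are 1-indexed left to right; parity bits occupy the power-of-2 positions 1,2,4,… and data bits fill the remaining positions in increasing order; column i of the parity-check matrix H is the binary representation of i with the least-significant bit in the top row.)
Parity bits occupy power-of-2 positions; data bits are at positions {3,5,6,7,9,10,11,12,13,14,15,17,18,19,20,21,22,23,24,25,26,27,28,29,30,31} (1-indexed).
Extract: c[3]=1 c[5]=0 c[6]=1 c[7]=1 c[9]=1 c[10]=1 c[11]=0 c[12]=0 c[13]=0 c[14]=0 c[15]=0 c[17]=1 c[18]=1 c[19]=0 c[20]=0 c[21]=0 c[22]=1 c[23]=1 c[24]=1 c[25]=1 c[26]=0 c[27]=1 c[28]=1 c[29]=1 c[30]=1 c[31]=0
Data = 10111100000110001111011110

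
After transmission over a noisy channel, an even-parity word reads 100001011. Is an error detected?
Sum of received bits: 1+0+0+0+0+1+0+1+1 = 4; 4 mod 2 = 0. Result is 0 → no error detected.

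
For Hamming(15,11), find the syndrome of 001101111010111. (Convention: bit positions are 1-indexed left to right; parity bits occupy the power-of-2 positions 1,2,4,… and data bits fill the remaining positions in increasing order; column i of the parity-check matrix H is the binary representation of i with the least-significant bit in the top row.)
Syndrome s = H · r^T (mod 2), r = 001101111010111:
  s[0] = (101010101010101)·(001101111010111) mod 2 = 0+0+1+0+0+0+1+0+1+0+1+0+1+0+1 mod 2 = 0
  s[1] = (011001100110011)·(001101111010111) mod 2 = 0+0+1+0+0+1+1+0+0+0+1+0+0+1+1 mod 2 = 0
  s[2] = (000111100001111)·(001101111010111) mod 2 = 0+0+0+1+0+1+1+0+0+0+0+0+1+1+1 mod 2 = 0
  s[3] = (000000011111111)·(001101111010111) mod 2 = 0+0+0+0+0+0+0+1+1+0+1+0+1+1+1 mod 2 = 0
Syndrome = 0000
s = 0: no error detected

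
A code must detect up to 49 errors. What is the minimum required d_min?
Detecting e errors requires d_min ≥ e + 1 = 49 + 1 = 50.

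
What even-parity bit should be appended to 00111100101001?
Sum of data bits: 0+0+1+1+1+1+0+0+1+0+1+0+0+1 = 7.
7 mod 2 = 1, so parity bit = 1.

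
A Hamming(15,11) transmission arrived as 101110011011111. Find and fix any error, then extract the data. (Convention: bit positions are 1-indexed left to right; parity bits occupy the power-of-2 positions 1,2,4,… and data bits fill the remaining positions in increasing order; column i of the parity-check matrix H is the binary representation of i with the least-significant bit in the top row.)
Syndrome s = H · r^T (mod 2), r = 101110011011111:
  s[0] = (101010101010101)·(101110011011111) mod 2 = 1+0+1+0+1+0+0+0+1+0+1+0+1+0+1 mod 2 = 1
  s[1] = (011001100110011)·(101110011011111) mod 2 = 0+0+1+0+0+0+0+0+0+0+1+0+0+1+1 mod 2 = 0
  s[2] = (000111100001111)·(101110011011111) mod 2 = 0+0+0+1+1+0+0+0+0+0+0+1+1+1+1 mod 2 = 0
  s[3] = (000000011111111)·(101110011011111) mod 2 = 0+0+0+0+0+0+0+1+1+0+1+1+1+1+1 mod 2 = 1
Syndrome = 1001
Column 9 of H equals this syndrome → error at bit 9 (1-indexed).
Flip bit 9: 101110011011111 → 101110010011111
Extract data bits at positions {3,5,6,7,9,10,11,12,13,14,15}: 11000011111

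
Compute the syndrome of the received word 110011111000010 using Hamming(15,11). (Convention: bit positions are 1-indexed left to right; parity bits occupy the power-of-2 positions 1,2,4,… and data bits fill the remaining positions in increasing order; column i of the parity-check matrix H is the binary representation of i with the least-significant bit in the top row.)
Syndrome s = H · r^T (mod 2), r = 110011111000010:
  s[0] = (101010101010101)·(110011111000010) mod 2 = 1+0+0+0+1+0+1+0+1+0+0+0+0+0+0 mod 2 = 0
  s[1] = (011001100110011)·(110011111000010) mod 2 = 0+1+0+0+0+1+1+0+0+0+0+0+0+1+0 mod 2 = 0
  s[2] = (000111100001111)·(110011111000010) mod 2 = 0+0+0+0+1+1+1+0+0+0+0+0+0+1+0 mod 2 = 0
  s[3] = (000000011111111)·(110011111000010) mod 2 = 0+0+0+0+0+0+0+1+1+0+0+0+0+1+0 mod 2 = 1
Syndrome = 0001
Non-zero syndrome: error at position 8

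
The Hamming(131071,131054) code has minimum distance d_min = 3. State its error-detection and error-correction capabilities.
Detection only: up to d_min − 1 = 2 errors.
Correction: up to ⌊(d_min − 1)/2⌋ = ⌊2/2⌋ = 1 errors.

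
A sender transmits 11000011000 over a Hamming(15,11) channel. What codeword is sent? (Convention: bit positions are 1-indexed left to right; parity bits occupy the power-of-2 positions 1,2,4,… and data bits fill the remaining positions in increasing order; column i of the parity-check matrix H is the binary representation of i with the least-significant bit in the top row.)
Codeword c = d · G (mod 2), d = 11000011000:
  c[0] = d·G[:,0] = (11000011000)·(11011010101) mod 2 = 1+1+0+0+0+0+1+0+0+0+0 mod 2 = 1
  c[1] = d·G[:,1] = (11000011000)·(10110110011) mod 2 = 1+0+0+0+0+0+1+0+0+0+0 mod 2 = 0
  c[2] = d·G[:,2] = (11000011000)·(10000000000) mod 2 = 1+0+0+0+0+0+0+0+0+0+0 mod 2 = 1
  c[3] = d·G[:,3] = (11000011000)·(01110001111) mod 2 = 0+1+0+0+0+0+0+1+0+0+0 mod 2 = 0
  c[4] = d·G[:,4] = (11000011000)·(01000000000) mod 2 = 0+1+0+0+0+0+0+0+0+0+0 mod 2 = 1
  c[5] = d·G[:,5] = (11000011000)·(00100000000) mod 2 = 0+0+0+0+0+0+0+0+0+0+0 mod 2 = 0
  c[6] = d·G[:,6] = (11000011000)·(00010000000) mod 2 = 0+0+0+0+0+0+0+0+0+0+0 mod 2 = 0
  c[7] = d·G[:,7] = (11000011000)·(00001111111) mod 2 = 0+0+0+0+0+0+1+1+0+0+0 mod 2 = 0
  c[8] = d·G[:,8] = (11000011000)·(00001000000) mod 2 = 0+0+0+0+0+0+0+0+0+0+0 mod 2 = 0
  c[9] = d·G[:,9] = (11000011000)·(00000100000) mod 2 = 0+0+0+0+0+0+0+0+0+0+0 mod 2 = 0
  c[10] = d·G[:,10] = (11000011000)·(00000010000) mod 2 = 0+0+0+0+0+0+1+0+0+0+0 mod 2 = 1
  c[11] = d·G[:,11] = (11000011000)·(00000001000) mod 2 = 0+0+0+0+0+0+0+1+0+0+0 mod 2 = 1
  c[12] = d·G[:,12] = (11000011000)·(00000000100) mod 2 = 0+0+0+0+0+0+0+0+0+0+0 mod 2 = 0
  c[13] = d·G[:,13] = (11000011000)·(00000000010) mod 2 = 0+0+0+0+0+0+0+0+0+0+0 mod 2 = 0
  c[14] = d·G[:,14] = (11000011000)·(00000000001) mod 2 = 0+0+0+0+0+0+0+0+0+0+0 mod 2 = 0
Codeword = 101010000011000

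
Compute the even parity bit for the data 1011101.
Sum of data bits: 1+0+1+1+1+0+1 = 5.
5 mod 2 = 1, so parity bit = 1.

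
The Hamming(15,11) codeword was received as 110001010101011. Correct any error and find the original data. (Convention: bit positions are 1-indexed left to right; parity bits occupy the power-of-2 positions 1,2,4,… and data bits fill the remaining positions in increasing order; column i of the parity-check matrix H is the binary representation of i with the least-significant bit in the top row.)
Syndrome s = H · r^T (mod 2), r = 110001010101011:
  s[0] = (101010101010101)·(110001010101011) mod 2 = 1+0+0+0+0+0+0+0+0+0+0+0+0+0+1 mod 2 = 0
  s[1] = (011001100110011)·(110001010101011) mod 2 = 0+1+0+0+0+1+0+0+0+1+0+0+0+1+1 mod 2 = 1
  s[2] = (000111100001111)·(110001010101011) mod 2 = 0+0+0+0+0+1+0+0+0+0+0+1+0+1+1 mod 2 = 0
  s[3] = (000000011111111)·(110001010101011) mod 2 = 0+0+0+0+0+0+0+1+0+1+0+1+0+1+1 mod 2 = 1
Syndrome = 0101
Column 10 of H equals this syndrome → error at bit 10 (1-indexed).
Flip bit 10: 110001010101011 → 110001010001011
Extract data bits at positions {3,5,6,7,9,10,11,12,13,14,15}: 00100001011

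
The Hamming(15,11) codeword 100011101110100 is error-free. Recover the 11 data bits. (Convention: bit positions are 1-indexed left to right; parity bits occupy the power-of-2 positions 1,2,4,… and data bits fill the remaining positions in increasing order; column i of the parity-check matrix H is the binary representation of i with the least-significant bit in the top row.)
Parity bits occupy power-of-2 positions; data bits are at positions {3,5,6,7,9,10,11,12,13,14,15} (1-indexed).
Extract: c[3]=0 c[5]=1 c[6]=1 c[7]=1 c[9]=1 c[10]=1 c[11]=1 c[12]=0 c[13]=1 c[14]=0 c[15]=0
Data = 01111110100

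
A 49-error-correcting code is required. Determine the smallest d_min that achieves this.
Correcting t errors requires d_min ≥ 2t + 1 = 2·49 + 1 = 99.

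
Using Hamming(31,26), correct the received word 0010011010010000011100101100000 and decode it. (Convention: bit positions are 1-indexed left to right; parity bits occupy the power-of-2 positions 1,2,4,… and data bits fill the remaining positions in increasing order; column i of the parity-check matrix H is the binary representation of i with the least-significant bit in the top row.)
Syndrome s = H · r^T (mod 2), r = 0010011010010000011100101100000:
  s[0] = (1010101010101010101010101010101)·(0010011010010000011100101100000) mod 2 = 0+0+1+0+0+0+1+0+1+0+0+0+0+0+0+0+0+0+1+0+0+0+1+0+1+0+0+0+0+0+0 mod 2 = 0
  s[1] = (0110011001100110011001100110011)·(0010011010010000011100101100000) mod 2 = 0+0+1+0+0+1+1+0+0+0+0+0+0+0+0+0+0+1+1+0+0+0+1+0+0+1+0+0+0+0+0 mod 2 = 1
  s[2] = (0001111000011110000111100001111)·(0010011010010000011100101100000) mod 2 = 0+0+0+0+0+1+1+0+0+0+0+1+0+0+0+0+0+0+0+1+0+0+1+0+0+0+0+0+0+0+0 mod 2 = 1
  s[3] = (0000000111111110000000011111111)·(0010011010010000011100101100000) mod 2 = 0+0+0+0+0+0+0+0+1+0+0+1+0+0+0+0+0+0+0+0+0+0+0+0+1+1+0+0+0+0+0 mod 2 = 0
  s[4] = (0000000000000001111111111111111)·(0010011010010000011100101100000) mod 2 = 0+0+0+0+0+0+0+0+0+0+0+0+0+0+0+0+0+1+1+1+0+0+1+0+1+1+0+0+0+0+0 mod 2 = 0
Syndrome = 01100
Column 6 of H equals this syndrome → error at bit 6 (1-indexed).
Flip bit 6: 0010011010010000011100101100000 → 0010001010010000011100101100000
Extract data bits at positions {3,5,6,7,9,10,11,12,13,14,15,17,18,19,20,21,22,23,24,25,26,27,28,29,30,31}: 10011001000011100101100000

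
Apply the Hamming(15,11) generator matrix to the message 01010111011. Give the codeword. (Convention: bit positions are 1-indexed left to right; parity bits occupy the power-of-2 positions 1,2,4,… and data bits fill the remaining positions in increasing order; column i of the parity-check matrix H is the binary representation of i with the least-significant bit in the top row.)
Codeword c = d · G (mod 2), d = 01010111011:
  c[0] = d·G[:,0] = (01010111011)·(11011010101) mod 2 = 0+1+0+1+0+0+1+0+0+0+1 mod 2 = 0
  c[1] = d·G[:,1] = (01010111011)·(10110110011) mod 2 = 0+0+0+1+0+1+1+0+0+1+1 mod 2 = 1
  c[2] = d·G[:,2] = (01010111011)·(10000000000) mod 2 = 0+0+0+0+0+0+0+0+0+0+0 mod 2 = 0
  c[3] = d·G[:,3] = (01010111011)·(01110001111) mod 2 = 0+1+0+1+0+0+0+1+0+1+1 mod 2 = 1
  c[4] = d·G[:,4] = (01010111011)·(01000000000) mod 2 = 0+1+0+0+0+0+0+0+0+0+0 mod 2 = 1
  c[5] = d·G[:,5] = (01010111011)·(00100000000) mod 2 = 0+0+0+0+0+0+0+0+0+0+0 mod 2 = 0
  c[6] = d·G[:,6] = (01010111011)·(00010000000) mod 2 = 0+0+0+1+0+0+0+0+0+0+0 mod 2 = 1
  c[7] = d·G[:,7] = (01010111011)·(00001111111) mod 2 = 0+0+0+0+0+1+1+1+0+1+1 mod 2 = 1
  c[8] = d·G[:,8] = (01010111011)·(00001000000) mod 2 = 0+0+0+0+0+0+0+0+0+0+0 mod 2 = 0
  c[9] = d·G[:,9] = (01010111011)·(00000100000) mod 2 = 0+0+0+0+0+1+0+0+0+0+0 mod 2 = 1
  c[10] = d·G[:,10] = (01010111011)·(00000010000) mod 2 = 0+0+0+0+0+0+1+0+0+0+0 mod 2 = 1
  c[11] = d·G[:,11] = (01010111011)·(00000001000) mod 2 = 0+0+0+0+0+0+0+1+0+0+0 mod 2 = 1
  c[12] = d·G[:,12] = (01010111011)·(00000000100) mod 2 = 0+0+0+0+0+0+0+0+0+0+0 mod 2 = 0
  c[13] = d·G[:,13] = (01010111011)·(00000000010) mod 2 = 0+0+0+0+0+0+0+0+0+1+0 mod 2 = 1
  c[14] = d·G[:,14] = (01010111011)·(00000000001) mod 2 = 0+0+0+0+0+0+0+0+0+0+1 mod 2 = 1
Codeword = 010110110111011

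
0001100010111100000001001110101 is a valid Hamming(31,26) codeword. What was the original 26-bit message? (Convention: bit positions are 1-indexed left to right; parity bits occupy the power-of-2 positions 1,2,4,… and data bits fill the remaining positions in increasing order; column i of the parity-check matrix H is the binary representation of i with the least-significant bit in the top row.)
Parity bits occupy power-of-2 positions; data bits are at positions {3,5,6,7,9,10,11,12,13,14,15,17,18,19,20,21,22,23,24,25,26,27,28,29,30,31} (1-indexed).
Extract: c[3]=0 c[5]=1 c[6]=0 c[7]=0 c[9]=1 c[10]=0 c[11]=1 c[12]=1 c[13]=1 c[14]=1 c[15]=0 c[17]=0 c[18]=0 c[19]=0 c[20]=0 c[21]=0 c[22]=1 c[23]=0 c[24]=0 c[25]=1 c[26]=1 c[27]=1 c[28]=0 c[29]=1 c[30]=0 c[31]=1
Data = 01001011110000001001110101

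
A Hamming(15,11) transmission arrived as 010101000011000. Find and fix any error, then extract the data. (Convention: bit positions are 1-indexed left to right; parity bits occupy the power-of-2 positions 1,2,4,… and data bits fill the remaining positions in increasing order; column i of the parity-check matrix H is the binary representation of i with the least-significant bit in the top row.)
Syndrome s = H · r^T (mod 2), r = 010101000011000:
  s[0] = (101010101010101)·(010101000011000) mod 2 = 0+0+0+0+0+0+0+0+0+0+1+0+0+0+0 mod 2 = 1
  s[1] = (011001100110011)·(010101000011000) mod 2 = 0+1+0+0+0+1+0+0+0+0+1+0+0+0+0 mod 2 = 1
  s[2] = (000111100001111)·(010101000011000) mod 2 = 0+0+0+1+0+1+0+0+0+0+0+1+0+0+0 mod 2 = 1
  s[3] = (000000011111111)·(010101000011000) mod 2 = 0+0+0+0+0+0+0+0+0+0+1+1+0+0+0 mod 2 = 0
Syndrome = 1110
Column 7 of H equals this syndrome → error at bit 7 (1-indexed).
Flip bit 7: 010101000011000 → 010101100011000
Extract data bits at positions {3,5,6,7,9,10,11,12,13,14,15}: 00110011000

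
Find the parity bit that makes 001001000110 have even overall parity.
Sum of data bits: 0+0+1+0+0+1+0+0+0+1+1+0 = 4.
4 mod 2 = 0, so parity bit = 0.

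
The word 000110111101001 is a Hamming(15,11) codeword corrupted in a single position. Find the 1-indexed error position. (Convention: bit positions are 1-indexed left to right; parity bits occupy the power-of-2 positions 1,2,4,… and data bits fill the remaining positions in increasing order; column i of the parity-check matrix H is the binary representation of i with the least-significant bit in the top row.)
Syndrome s = H · r^T (mod 2), r = 000110111101001:
  s[0] = (101010101010101)·(000110111101001) mod 2 = 0+0+0+0+1+0+1+0+1+0+0+0+0+0+1 mod 2 = 0
  s[1] = (011001100110011)·(000110111101001) mod 2 = 0+0+0+0+0+0+1+0+0+1+0+0+0+0+1 mod 2 = 1
  s[2] = (000111100001111)·(000110111101001) mod 2 = 0+0+0+1+1+0+1+0+0+0+0+1+0+0+1 mod 2 = 1
  s[3] = (000000011111111)·(000110111101001) mod 2 = 0+0+0+0+0+0+0+1+1+1+0+1+0+0+1 mod 2 = 1
Syndrome = 0111
Column i of H is the binary representation of i, so the syndrome is the binary index of the flipped bit.
Read s = 0111 with s[0] as LSB: 0·2^0 + 1·2^1 + 1·2^2 + 1·2^3 = 14.
Error is at bit position 14.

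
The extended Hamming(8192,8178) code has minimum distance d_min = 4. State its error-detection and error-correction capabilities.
Detection only: up to d_min − 1 = 3 errors.
Correction: up to ⌊(d_min − 1)/2⌋ = ⌊3/2⌋ = 1 errors.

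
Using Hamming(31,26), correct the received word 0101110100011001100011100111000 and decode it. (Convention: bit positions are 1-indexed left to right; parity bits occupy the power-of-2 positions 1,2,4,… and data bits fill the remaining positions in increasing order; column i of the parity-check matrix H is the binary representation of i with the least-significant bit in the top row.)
Syndrome s = H · r^T (mod 2), r = 0101110100011001100011100111000:
  s[0] = (1010101010101010101010101010101)·(0101110100011001100011100111000) mod 2 = 0+0+0+0+1+0+0+0+0+0+0+0+1+0+0+0+1+0+0+0+1+0+1+0+0+0+1+0+0+0+0 mod 2 = 0
  s[1] = (0110011001100110011001100110011)·(0101110100011001100011100111000) mod 2 = 0+1+0+0+0+1+0+0+0+0+0+0+0+0+0+0+0+0+0+0+0+1+1+0+0+1+1+0+0+0+0 mod 2 = 0
  s[2] = (0001111000011110000111100001111)·(0101110100011001100011100111000) mod 2 = 0+0+0+1+1+1+0+0+0+0+0+1+1+0+0+0+0+0+0+0+1+1+1+0+0+0+0+1+0+0+0 mod 2 = 1
  s[3] = (0000000111111110000000011111111)·(0101110100011001100011100111000) mod 2 = 0+0+0+0+0+0+0+1+0+0+0+1+1+0+0+0+0+0+0+0+0+0+0+0+0+1+1+1+0+0+0 mod 2 = 0
  s[4] = (0000000000000001111111111111111)·(0101110100011001100011100111000) mod 2 = 0+0+0+0+0+0+0+0+0+0+0+0+0+0+0+1+1+0+0+0+1+1+1+0+0+1+1+1+0+0+0 mod 2 = 0
Syndrome = 00100
Column 4 of H equals this syndrome → error at bit 4 (1-indexed).
Flip bit 4: 0101110100011001100011100111000 → 0100110100011001100011100111000
Extract data bits at positions {3,5,6,7,9,10,11,12,13,14,15,17,18,19,20,21,22,23,24,25,26,27,28,29,30,31}: 01100001100100011100111000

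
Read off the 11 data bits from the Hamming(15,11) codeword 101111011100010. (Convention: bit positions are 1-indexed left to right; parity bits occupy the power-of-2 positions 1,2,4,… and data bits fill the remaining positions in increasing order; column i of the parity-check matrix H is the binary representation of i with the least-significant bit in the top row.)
Parity bits occupy power-of-2 positions; data bits are at positions {3,5,6,7,9,10,11,12,13,14,15} (1-indexed).
Extract: c[3]=1 c[5]=1 c[6]=1 c[7]=0 c[9]=1 c[10]=1 c[11]=0 c[12]=0 c[13]=0 c[14]=1 c[15]=0
Data = 11101100010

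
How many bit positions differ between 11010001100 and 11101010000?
XOR = 00111011100, count of 1s = 6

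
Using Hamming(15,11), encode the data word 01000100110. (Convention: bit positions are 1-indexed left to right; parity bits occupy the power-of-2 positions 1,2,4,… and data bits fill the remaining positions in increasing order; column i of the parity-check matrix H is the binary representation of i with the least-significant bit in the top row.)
Codeword c = d · G (mod 2), d = 01000100110:
  c[0] = d·G[:,0] = (01000100110)·(11011010101) mod 2 = 0+1+0+0+0+0+0+0+1+0+0 mod 2 = 0
  c[1] = d·G[:,1] = (01000100110)·(10110110011) mod 2 = 0+0+0+0+0+1+0+0+0+1+0 mod 2 = 0
  c[2] = d·G[:,2] = (01000100110)·(10000000000) mod 2 = 0+0+0+0+0+0+0+0+0+0+0 mod 2 = 0
  c[3] = d·G[:,3] = (01000100110)·(01110001111) mod 2 = 0+1+0+0+0+0+0+0+1+1+0 mod 2 = 1
  c[4] = d·G[:,4] = (01000100110)·(01000000000) mod 2 = 0+1+0+0+0+0+0+0+0+0+0 mod 2 = 1
  c[5] = d·G[:,5] = (01000100110)·(00100000000) mod 2 = 0+0+0+0+0+0+0+0+0+0+0 mod 2 = 0
  c[6] = d·G[:,6] = (01000100110)·(00010000000) mod 2 = 0+0+0+0+0+0+0+0+0+0+0 mod 2 = 0
  c[7] = d·G[:,7] = (01000100110)·(00001111111) mod 2 = 0+0+0+0+0+1+0+0+1+1+0 mod 2 = 1
  c[8] = d·G[:,8] = (01000100110)·(00001000000) mod 2 = 0+0+0+0+0+0+0+0+0+0+0 mod 2 = 0
  c[9] = d·G[:,9] = (01000100110)·(00000100000) mod 2 = 0+0+0+0+0+1+0+0+0+0+0 mod 2 = 1
  c[10] = d·G[:,10] = (01000100110)·(00000010000) mod 2 = 0+0+0+0+0+0+0+0+0+0+0 mod 2 = 0
  c[11] = d·G[:,11] = (01000100110)·(00000001000) mod 2 = 0+0+0+0+0+0+0+0+0+0+0 mod 2 = 0
  c[12] = d·G[:,12] = (01000100110)·(00000000100) mod 2 = 0+0+0+0+0+0+0+0+1+0+0 mod 2 = 1
  c[13] = d·G[:,13] = (01000100110)·(00000000010) mod 2 = 0+0+0+0+0+0+0+0+0+1+0 mod 2 = 1
  c[14] = d·G[:,14] = (01000100110)·(00000000001) mod 2 = 0+0+0+0+0+0+0+0+0+0+0 mod 2 = 0
Codeword = 000110010100110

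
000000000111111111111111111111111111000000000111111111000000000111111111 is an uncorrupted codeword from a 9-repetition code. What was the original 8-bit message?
Split into 9-bit blocks: 000000000 111111111 111111111 111111111 000000000 111111111 000000000 111111111
Data = 01110101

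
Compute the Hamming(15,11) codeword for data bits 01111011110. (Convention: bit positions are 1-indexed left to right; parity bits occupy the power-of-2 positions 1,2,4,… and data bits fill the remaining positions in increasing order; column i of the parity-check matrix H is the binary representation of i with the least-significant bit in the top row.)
Codeword c = d · G (mod 2), d = 01111011110:
  c[0] = d·G[:,0] = (01111011110)·(11011010101) mod 2 = 0+1+0+1+1+0+1+0+1+0+0 mod 2 = 1
  c[1] = d·G[:,1] = (01111011110)·(10110110011) mod 2 = 0+0+1+1+0+0+1+0+0+1+0 mod 2 = 0
  c[2] = d·G[:,2] = (01111011110)·(10000000000) mod 2 = 0+0+0+0+0+0+0+0+0+0+0 mod 2 = 0
  c[3] = d·G[:,3] = (01111011110)·(01110001111) mod 2 = 0+1+1+1+0+0+0+1+1+1+0 mod 2 = 0
  c[4] = d·G[:,4] = (01111011110)·(01000000000) mod 2 = 0+1+0+0+0+0+0+0+0+0+0 mod 2 = 1
  c[5] = d·G[:,5] = (01111011110)·(00100000000) mod 2 = 0+0+1+0+0+0+0+0+0+0+0 mod 2 = 1
  c[6] = d·G[:,6] = (01111011110)·(00010000000) mod 2 = 0+0+0+1+0+0+0+0+0+0+0 mod 2 = 1
  c[7] = d·G[:,7] = (01111011110)·(00001111111) mod 2 = 0+0+0+0+1+0+1+1+1+1+0 mod 2 = 1
  c[8] = d·G[:,8] = (01111011110)·(00001000000) mod 2 = 0+0+0+0+1+0+0+0+0+0+0 mod 2 = 1
  c[9] = d·G[:,9] = (01111011110)·(00000100000) mod 2 = 0+0+0+0+0+0+0+0+0+0+0 mod 2 = 0
  c[10] = d·G[:,10] = (01111011110)·(00000010000) mod 2 = 0+0+0+0+0+0+1+0+0+0+0 mod 2 = 1
  c[11] = d·G[:,11] = (01111011110)·(00000001000) mod 2 = 0+0+0+0+0+0+0+1+0+0+0 mod 2 = 1
  c[12] = d·G[:,12] = (01111011110)·(00000000100) mod 2 = 0+0+0+0+0+0+0+0+1+0+0 mod 2 = 1
  c[13] = d·G[:,13] = (01111011110)·(00000000010) mod 2 = 0+0+0+0+0+0+0+0+0+1+0 mod 2 = 1
  c[14] = d·G[:,14] = (01111011110)·(00000000001) mod 2 = 0+0+0+0+0+0+0+0+0+0+0 mod 2 = 0
Codeword = 100011111011110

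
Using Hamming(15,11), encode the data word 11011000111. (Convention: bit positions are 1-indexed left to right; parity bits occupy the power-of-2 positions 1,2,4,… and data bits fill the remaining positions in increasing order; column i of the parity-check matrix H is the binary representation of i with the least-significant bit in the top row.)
Codeword c = d · G (mod 2), d = 11011000111:
  c[0] = d·G[:,0] = (11011000111)·(11011010101) mod 2 = 1+1+0+1+1+0+0+0+1+0+1 mod 2 = 0
  c[1] = d·G[:,1] = (11011000111)·(10110110011) mod 2 = 1+0+0+1+0+0+0+0+0+1+1 mod 2 = 0
  c[2] = d·G[:,2] = (11011000111)·(10000000000) mod 2 = 1+0+0+0+0+0+0+0+0+0+0 mod 2 = 1
  c[3] = d·G[:,3] = (11011000111)·(01110001111) mod 2 = 0+1+0+1+0+0+0+0+1+1+1 mod 2 = 1
  c[4] = d·G[:,4] = (11011000111)·(01000000000) mod 2 = 0+1+0+0+0+0+0+0+0+0+0 mod 2 = 1
  c[5] = d·G[:,5] = (11011000111)·(00100000000) mod 2 = 0+0+0+0+0+0+0+0+0+0+0 mod 2 = 0
  c[6] = d·G[:,6] = (11011000111)·(00010000000) mod 2 = 0+0+0+1+0+0+0+0+0+0+0 mod 2 = 1
  c[7] = d·G[:,7] = (11011000111)·(00001111111) mod 2 = 0+0+0+0+1+0+0+0+1+1+1 mod 2 = 0
  c[8] = d·G[:,8] = (11011000111)·(00001000000) mod 2 = 0+0+0+0+1+0+0+0+0+0+0 mod 2 = 1
  c[9] = d·G[:,9] = (11011000111)·(00000100000) mod 2 = 0+0+0+0+0+0+0+0+0+0+0 mod 2 = 0
  c[10] = d·G[:,10] = (11011000111)·(00000010000) mod 2 = 0+0+0+0+0+0+0+0+0+0+0 mod 2 = 0
  c[11] = d·G[:,11] = (11011000111)·(00000001000) mod 2 = 0+0+0+0+0+0+0+0+0+0+0 mod 2 = 0
  c[12] = d·G[:,12] = (11011000111)·(00000000100) mod 2 = 0+0+0+0+0+0+0+0+1+0+0 mod 2 = 1
  c[13] = d·G[:,13] = (11011000111)·(00000000010) mod 2 = 0+0+0+0+0+0+0+0+0+1+0 mod 2 = 1
  c[14] = d·G[:,14] = (11011000111)·(00000000001) mod 2 = 0+0+0+0+0+0+0+0+0+0+1 mod 2 = 1
Codeword = 001110101000111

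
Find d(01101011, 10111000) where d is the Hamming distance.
XOR = 11010011, count of 1s = 5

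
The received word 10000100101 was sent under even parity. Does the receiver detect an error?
Sum of received bits: 1+0+0+0+0+1+0+0+1+0+1 = 4; 4 mod 2 = 0. Result is 0 → no error detected.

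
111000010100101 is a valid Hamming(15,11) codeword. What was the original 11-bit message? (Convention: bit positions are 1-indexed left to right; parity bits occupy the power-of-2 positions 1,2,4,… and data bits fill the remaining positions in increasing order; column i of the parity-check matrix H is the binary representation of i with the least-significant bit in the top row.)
Parity bits occupy power-of-2 positions; data bits are at positions {3,5,6,7,9,10,11,12,13,14,15} (1-indexed).
Extract: c[3]=1 c[5]=0 c[6]=0 c[7]=0 c[9]=0 c[10]=1 c[11]=0 c[12]=0 c[13]=1 c[14]=0 c[15]=1
Data = 10000100101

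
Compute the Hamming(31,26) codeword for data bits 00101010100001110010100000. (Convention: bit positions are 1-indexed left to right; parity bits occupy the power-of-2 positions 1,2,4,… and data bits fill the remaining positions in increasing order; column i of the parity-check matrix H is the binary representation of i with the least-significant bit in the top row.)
Codeword c = d · G (mod 2), d = 00101010100001110010100000:
  c[0] = d·G[:,0] = (00101010100001110010100000)·(11011010101101010101010101) mod 2 = 0+0+0+0+1+0+1+0+1+0+0+0+0+1+0+1+0+0+0+0+0+0+0+0+0+0 mod 2 = 1
  c[1] = d·G[:,1] = (00101010100001110010100000)·(10110110011011001100110011) mod 2 = 0+0+1+0+0+0+1+0+0+0+0+0+0+1+0+0+0+0+0+0+1+0+0+0+0+0 mod 2 = 0
  c[2] = d·G[:,2] = (00101010100001110010100000)·(10000000000000000000000000) mod 2 = 0+0+0+0+0+0+0+0+0+0+0+0+0+0+0+0+0+0+0+0+0+0+0+0+0+0 mod 2 = 0
  c[3] = d·G[:,3] = (00101010100001110010100000)·(01110001111000111100001111) mod 2 = 0+0+1+0+0+0+0+0+1+0+0+0+0+0+1+1+0+0+0+0+0+0+0+0+0+0 mod 2 = 0
  c[4] = d·G[:,4] = (00101010100001110010100000)·(01000000000000000000000000) mod 2 = 0+0+0+0+0+0+0+0+0+0+0+0+0+0+0+0+0+0+0+0+0+0+0+0+0+0 mod 2 = 0
  c[5] = d·G[:,5] = (00101010100001110010100000)·(00100000000000000000000000) mod 2 = 0+0+1+0+0+0+0+0+0+0+0+0+0+0+0+0+0+0+0+0+0+0+0+0+0+0 mod 2 = 1
  c[6] = d·G[:,6] = (00101010100001110010100000)·(00010000000000000000000000) mod 2 = 0+0+0+0+0+0+0+0+0+0+0+0+0+0+0+0+0+0+0+0+0+0+0+0+0+0 mod 2 = 0
  c[7] = d·G[:,7] = (00101010100001110010100000)·(00001111111000000011111111) mod 2 = 0+0+0+0+1+0+1+0+1+0+0+0+0+0+0+0+0+0+1+0+1+0+0+0+0+0 mod 2 = 1
  c[8] = d·G[:,8] = (00101010100001110010100000)·(00001000000000000000000000) mod 2 = 0+0+0+0+1+0+0+0+0+0+0+0+0+0+0+0+0+0+0+0+0+0+0+0+0+0 mod 2 = 1
  c[9] = d·G[:,9] = (00101010100001110010100000)·(00000100000000000000000000) mod 2 = 0+0+0+0+0+0+0+0+0+0+0+0+0+0+0+0+0+0+0+0+0+0+0+0+0+0 mod 2 = 0
  c[10] = d·G[:,10] = (00101010100001110010100000)·(00000010000000000000000000) mod 2 = 0+0+0+0+0+0+1+0+0+0+0+0+0+0+0+0+0+0+0+0+0+0+0+0+0+0 mod 2 = 1
  c[11] = d·G[:,11] = (00101010100001110010100000)·(00000001000000000000000000) mod 2 = 0+0+0+0+0+0+0+0+0+0+0+0+0+0+0+0+0+0+0+0+0+0+0+0+0+0 mod 2 = 0
  c[12] = d·G[:,12] = (00101010100001110010100000)·(00000000100000000000000000) mod 2 = 0+0+0+0+0+0+0+0+1+0+0+0+0+0+0+0+0+0+0+0+0+0+0+0+0+0 mod 2 = 1
  c[13] = d·G[:,13] = (00101010100001110010100000)·(00000000010000000000000000) mod 2 = 0+0+0+0+0+0+0+0+0+0+0+0+0+0+0+0+0+0+0+0+0+0+0+0+0+0 mod 2 = 0
  c[14] = d·G[:,14] = (00101010100001110010100000)·(00000000001000000000000000) mod 2 = 0+0+0+0+0+0+0+0+0+0+0+0+0+0+0+0+0+0+0+0+0+0+0+0+0+0 mod 2 = 0
  c[15] = d·G[:,15] = (00101010100001110010100000)·(00000000000111111111111111) mod 2 = 0+0+0+0+0+0+0+0+0+0+0+0+0+1+1+1+0+0+1+0+1+0+0+0+0+0 mod 2 = 1
  c[16] = d·G[:,16] = (00101010100001110010100000)·(00000000000100000000000000) mod 2 = 0+0+0+0+0+0+0+0+0+0+0+0+0+0+0+0+0+0+0+0+0+0+0+0+0+0 mod 2 = 0
  c[17] = d·G[:,17] = (00101010100001110010100000)·(00000000000010000000000000) mod 2 = 0+0+0+0+0+0+0+0+0+0+0+0+0+0+0+0+0+0+0+0+0+0+0+0+0+0 mod 2 = 0
  c[18] = d·G[:,18] = (00101010100001110010100000)·(00000000000001000000000000) mod 2 = 0+0+0+0+0+0+0+0+0+0+0+0+0+1+0+0+0+0+0+0+0+0+0+0+0+0 mod 2 = 1
  c[19] = d·G[:,19] = (00101010100001110010100000)·(00000000000000100000000000) mod 2 = 0+0+0+0+0+0+0+0+0+0+0+0+0+0+1+0+0+0+0+0+0+0+0+0+0+0 mod 2 = 1
  c[20] = d·G[:,20] = (00101010100001110010100000)·(00000000000000010000000000) mod 2 = 0+0+0+0+0+0+0+0+0+0+0+0+0+0+0+1+0+0+0+0+0+0+0+0+0+0 mod 2 = 1
  c[21] = d·G[:,21] = (00101010100001110010100000)·(00000000000000001000000000) mod 2 = 0+0+0+0+0+0+0+0+0+0+0+0+0+0+0+0+0+0+0+0+0+0+0+0+0+0 mod 2 = 0
  c[22] = d·G[:,22] = (00101010100001110010100000)·(00000000000000000100000000) mod 2 = 0+0+0+0+0+0+0+0+0+0+0+0+0+0+0+0+0+0+0+0+0+0+0+0+0+0 mod 2 = 0
  c[23] = d·G[:,23] = (00101010100001110010100000)·(00000000000000000010000000) mod 2 = 0+0+0+0+0+0+0+0+0+0+0+0+0+0+0+0+0+0+1+0+0+0+0+0+0+0 mod 2 = 1
  c[24] = d·G[:,24] = (00101010100001110010100000)·(00000000000000000001000000) mod 2 = 0+0+0+0+0+0+0+0+0+0+0+0+0+0+0+0+0+0+0+0+0+0+0+0+0+0 mod 2 = 0
  c[25] = d·G[:,25] = (00101010100001110010100000)·(00000000000000000000100000) mod 2 = 0+0+0+0+0+0+0+0+0+0+0+0+0+0+0+0+0+0+0+0+1+0+0+0+0+0 mod 2 = 1
  c[26] = d·G[:,26] = (00101010100001110010100000)·(00000000000000000000010000) mod 2 = 0+0+0+0+0+0+0+0+0+0+0+0+0+0+0+0+0+0+0+0+0+0+0+0+0+0 mod 2 = 0
  c[27] = d·G[:,27] = (00101010100001110010100000)·(00000000000000000000001000) mod 2 = 0+0+0+0+0+0+0+0+0+0+0+0+0+0+0+0+0+0+0+0+0+0+0+0+0+0 mod 2 = 0
  c[28] = d·G[:,28] = (00101010100001110010100000)·(00000000000000000000000100) mod 2 = 0+0+0+0+0+0+0+0+0+0+0+0+0+0+0+0+0+0+0+0+0+0+0+0+0+0 mod 2 = 0
  c[29] = d·G[:,29] = (00101010100001110010100000)·(00000000000000000000000010) mod 2 = 0+0+0+0+0+0+0+0+0+0+0+0+0+0+0+0+0+0+0+0+0+0+0+0+0+0 mod 2 = 0
  c[30] = d·G[:,30] = (00101010100001110010100000)·(00000000000000000000000001) mod 2 = 0+0+0+0+0+0+0+0+0+0+0+0+0+0+0+0+0+0+0+0+0+0+0+0+0+0 mod 2 = 0
Codeword = 1000010110101001001110010100000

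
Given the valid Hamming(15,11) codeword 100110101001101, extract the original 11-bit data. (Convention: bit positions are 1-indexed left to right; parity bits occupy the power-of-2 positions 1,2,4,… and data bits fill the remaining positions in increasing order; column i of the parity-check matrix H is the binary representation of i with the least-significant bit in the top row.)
Parity bits occupy power-of-2 positions; data bits are at positions {3,5,6,7,9,10,11,12,13,14,15} (1-indexed).
Extract: c[3]=0 c[5]=1 c[6]=0 c[7]=1 c[9]=1 c[10]=0 c[11]=0 c[12]=1 c[13]=1 c[14]=0 c[15]=1
Data = 01011001101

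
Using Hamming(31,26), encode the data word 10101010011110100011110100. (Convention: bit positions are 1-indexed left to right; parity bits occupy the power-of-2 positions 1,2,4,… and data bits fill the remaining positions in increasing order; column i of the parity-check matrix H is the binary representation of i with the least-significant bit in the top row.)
Codeword c = d · G (mod 2), d = 10101010011110100011110100:
  c[0] = d·G[:,0] = (10101010011110100011110100)·(11011010101101010101010101) mod 2 = 1+0+0+0+1+0+1+0+0+0+1+1+0+0+0+0+0+0+0+1+0+1+0+1+0+0 mod 2 = 0
  c[1] = d·G[:,1] = (10101010011110100011110100)·(10110110011011001100110011) mod 2 = 1+0+1+0+0+0+1+0+0+1+1+0+1+0+0+0+0+0+0+0+1+1+0+0+0+0 mod 2 = 0
  c[2] = d·G[:,2] = (10101010011110100011110100)·(10000000000000000000000000) mod 2 = 1+0+0+0+0+0+0+0+0+0+0+0+0+0+0+0+0+0+0+0+0+0+0+0+0+0 mod 2 = 1
  c[3] = d·G[:,3] = (10101010011110100011110100)·(01110001111000111100001111) mod 2 = 0+0+1+0+0+0+0+0+0+1+1+0+0+0+1+0+0+0+0+0+0+0+0+1+0+0 mod 2 = 1
  c[4] = d·G[:,4] = (10101010011110100011110100)·(01000000000000000000000000) mod 2 = 0+0+0+0+0+0+0+0+0+0+0+0+0+0+0+0+0+0+0+0+0+0+0+0+0+0 mod 2 = 0
  c[5] = d·G[:,5] = (10101010011110100011110100)·(00100000000000000000000000) mod 2 = 0+0+1+0+0+0+0+0+0+0+0+0+0+0+0+0+0+0+0+0+0+0+0+0+0+0 mod 2 = 1
  c[6] = d·G[:,6] = (10101010011110100011110100)·(00010000000000000000000000) mod 2 = 0+0+0+0+0+0+0+0+0+0+0+0+0+0+0+0+0+0+0+0+0+0+0+0+0+0 mod 2 = 0
  c[7] = d·G[:,7] = (10101010011110100011110100)·(00001111111000000011111111) mod 2 = 0+0+0+0+1+0+1+0+0+1+1+0+0+0+0+0+0+0+1+1+1+1+0+1+0+0 mod 2 = 1
  c[8] = d·G[:,8] = (10101010011110100011110100)·(00001000000000000000000000) mod 2 = 0+0+0+0+1+0+0+0+0+0+0+0+0+0+0+0+0+0+0+0+0+0+0+0+0+0 mod 2 = 1
  c[9] = d·G[:,9] = (10101010011110100011110100)·(00000100000000000000000000) mod 2 = 0+0+0+0+0+0+0+0+0+0+0+0+0+0+0+0+0+0+0+0+0+0+0+0+0+0 mod 2 = 0
  c[10] = d·G[:,10] = (10101010011110100011110100)·(00000010000000000000000000) mod 2 = 0+0+0+0+0+0+1+0+0+0+0+0+0+0+0+0+0+0+0+0+0+0+0+0+0+0 mod 2 = 1
  c[11] = d·G[:,11] = (10101010011110100011110100)·(00000001000000000000000000) mod 2 = 0+0+0+0+0+0+0+0+0+0+0+0+0+0+0+0+0+0+0+0+0+0+0+0+0+0 mod 2 = 0
  c[12] = d·G[:,12] = (10101010011110100011110100)·(00000000100000000000000000) mod 2 = 0+0+0+0+0+0+0+0+0+0+0+0+0+0+0+0+0+0+0+0+0+0+0+0+0+0 mod 2 = 0
  c[13] = d·G[:,13] = (10101010011110100011110100)·(00000000010000000000000000) mod 2 = 0+0+0+0+0+0+0+0+0+1+0+0+0+0+0+0+0+0+0+0+0+0+0+0+0+0 mod 2 = 1
  c[14] = d·G[:,14] = (10101010011110100011110100)·(00000000001000000000000000) mod 2 = 0+0+0+0+0+0+0+0+0+0+1+0+0+0+0+0+0+0+0+0+0+0+0+0+0+0 mod 2 = 1
  c[15] = d·G[:,15] = (10101010011110100011110100)·(00000000000111111111111111) mod 2 = 0+0+0+0+0+0+0+0+0+0+0+1+1+0+1+0+0+0+1+1+1+1+0+1+0+0 mod 2 = 0
  c[16] = d·G[:,16] = (10101010011110100011110100)·(00000000000100000000000000) mod 2 = 0+0+0+0+0+0+0+0+0+0+0+1+0+0+0+0+0+0+0+0+0+0+0+0+0+0 mod 2 = 1
  c[17] = d·G[:,17] = (10101010011110100011110100)·(00000000000010000000000000) mod 2 = 0+0+0+0+0+0+0+0+0+0+0+0+1+0+0+0+0+0+0+0+0+0+0+0+0+0 mod 2 = 1
  c[18] = d·G[:,18] = (10101010011110100011110100)·(00000000000001000000000000) mod 2 = 0+0+0+0+0+0+0+0+0+0+0+0+0+0+0+0+0+0+0+0+0+0+0+0+0+0 mod 2 = 0
  c[19] = d·G[:,19] = (10101010011110100011110100)·(00000000000000100000000000) mod 2 = 0+0+0+0+0+0+0+0+0+0+0+0+0+0+1+0+0+0+0+0+0+0+0+0+0+0 mod 2 = 1
  c[20] = d·G[:,20] = (10101010011110100011110100)·(00000000000000010000000000) mod 2 = 0+0+0+0+0+0+0+0+0+0+0+0+0+0+0+0+0+0+0+0+0+0+0+0+0+0 mod 2 = 0
  c[21] = d·G[:,21] = (10101010011110100011110100)·(00000000000000001000000000) mod 2 = 0+0+0+0+0+0+0+0+0+0+0+0+0+0+0+0+0+0+0+0+0+0+0+0+0+0 mod 2 = 0
  c[22] = d·G[:,22] = (10101010011110100011110100)·(00000000000000000100000000) mod 2 = 0+0+0+0+0+0+0+0+0+0+0+0+0+0+0+0+0+0+0+0+0+0+0+0+0+0 mod 2 = 0
  c[23] = d·G[:,23] = (10101010011110100011110100)·(00000000000000000010000000) mod 2 = 0+0+0+0+0+0+0+0+0+0+0+0+0+0+0+0+0+0+1+0+0+0+0+0+0+0 mod 2 = 1
  c[24] = d·G[:,24] = (10101010011110100011110100)·(00000000000000000001000000) mod 2 = 0+0+0+0+0+0+0+0+0+0+0+0+0+0+0+0+0+0+0+1+0+0+0+0+0+0 mod 2 = 1
  c[25] = d·G[:,25] = (10101010011110100011110100)·(00000000000000000000100000) mod 2 = 0+0+0+0+0+0+0+0+0+0+0+0+0+0+0+0+0+0+0+0+1+0+0+0+0+0 mod 2 = 1
  c[26] = d·G[:,26] = (10101010011110100011110100)·(00000000000000000000010000) mod 2 = 0+0+0+0+0+0+0+0+0+0+0+0+0+0+0+0+0+0+0+0+0+1+0+0+0+0 mod 2 = 1
  c[27] = d·G[:,27] = (10101010011110100011110100)·(00000000000000000000001000) mod 2 = 0+0+0+0+0+0+0+0+0+0+0+0+0+0+0+0+0+0+0+0+0+0+0+0+0+0 mod 2 = 0
  c[28] = d·G[:,28] = (10101010011110100011110100)·(00000000000000000000000100) mod 2 = 0+0+0+0+0+0+0+0+0+0+0+0+0+0+0+0+0+0+0+0+0+0+0+1+0+0 mod 2 = 1
  c[29] = d·G[:,29] = (10101010011110100011110100)·(00000000000000000000000010) mod 2 = 0+0+0+0+0+0+0+0+0+0+0+0+0+0+0+0+0+0+0+0+0+0+0+0+0+0 mod 2 = 0
  c[30] = d·G[:,30] = (10101010011110100011110100)·(00000000000000000000000001) mod 2 = 0+0+0+0+0+0+0+0+0+0+0+0+0+0+0+0+0+0+0+0+0+0+0+0+0+0 mod 2 = 0
Codeword = 0011010110100110110100011110100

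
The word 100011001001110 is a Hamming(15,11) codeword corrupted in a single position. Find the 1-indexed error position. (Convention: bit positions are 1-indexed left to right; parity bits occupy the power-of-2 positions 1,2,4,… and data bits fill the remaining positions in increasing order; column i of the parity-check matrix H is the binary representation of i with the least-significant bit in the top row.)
Syndrome s = H · r^T (mod 2), r = 100011001001110:
  s[0] = (101010101010101)·(100011001001110) mod 2 = 1+0+0+0+1+0+0+0+1+0+0+0+1+0+0 mod 2 = 0
  s[1] = (011001100110011)·(100011001001110) mod 2 = 0+0+0+0+0+1+0+0+0+0+0+0+0+1+0 mod 2 = 0
  s[2] = (000111100001111)·(100011001001110) mod 2 = 0+0+0+0+1+1+0+0+0+0+0+1+1+1+0 mod 2 = 1
  s[3] = (000000011111111)·(100011001001110) mod 2 = 0+0+0+0+0+0+0+0+1+0+0+1+1+1+0 mod 2 = 0
Syndrome = 0010
Column i of H is the binary representation of i, so the syndrome is the binary index of the flipped bit.
Read s = 0010 with s[0] as LSB: 0·2^0 + 0·2^1 + 1·2^2 + 0·2^3 = 4.
Error is at bit position 4.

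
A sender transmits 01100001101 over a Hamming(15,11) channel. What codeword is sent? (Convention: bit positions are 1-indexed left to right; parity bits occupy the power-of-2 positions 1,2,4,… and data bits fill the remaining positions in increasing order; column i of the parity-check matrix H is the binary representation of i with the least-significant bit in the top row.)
Codeword c = d · G (mod 2), d = 01100001101:
  c[0] = d·G[:,0] = (01100001101)·(11011010101) mod 2 = 0+1+0+0+0+0+0+0+1+0+1 mod 2 = 1
  c[1] = d·G[:,1] = (01100001101)·(10110110011) mod 2 = 0+0+1+0+0+0+0+0+0+0+1 mod 2 = 0
  c[2] = d·G[:,2] = (01100001101)·(10000000000) mod 2 = 0+0+0+0+0+0+0+0+0+0+0 mod 2 = 0
  c[3] = d·G[:,3] = (01100001101)·(01110001111) mod 2 = 0+1+1+0+0+0+0+1+1+0+1 mod 2 = 1
  c[4] = d·G[:,4] = (01100001101)·(01000000000) mod 2 = 0+1+0+0+0+0+0+0+0+0+0 mod 2 = 1
  c[5] = d·G[:,5] = (01100001101)·(00100000000) mod 2 = 0+0+1+0+0+0+0+0+0+0+0 mod 2 = 1
  c[6] = d·G[:,6] = (01100001101)·(00010000000) mod 2 = 0+0+0+0+0+0+0+0+0+0+0 mod 2 = 0
  c[7] = d·G[:,7] = (01100001101)·(00001111111) mod 2 = 0+0+0+0+0+0+0+1+1+0+1 mod 2 = 1
  c[8] = d·G[:,8] = (01100001101)·(00001000000) mod 2 = 0+0+0+0+0+0+0+0+0+0+0 mod 2 = 0
  c[9] = d·G[:,9] = (01100001101)·(00000100000) mod 2 = 0+0+0+0+0+0+0+0+0+0+0 mod 2 = 0
  c[10] = d·G[:,10] = (01100001101)·(00000010000) mod 2 = 0+0+0+0+0+0+0+0+0+0+0 mod 2 = 0
  c[11] = d·G[:,11] = (01100001101)·(00000001000) mod 2 = 0+0+0+0+0+0+0+1+0+0+0 mod 2 = 1
  c[12] = d·G[:,12] = (01100001101)·(00000000100) mod 2 = 0+0+0+0+0+0+0+0+1+0+0 mod 2 = 1
  c[13] = d·G[:,13] = (01100001101)·(00000000010) mod 2 = 0+0+0+0+0+0+0+0+0+0+0 mod 2 = 0
  c[14] = d·G[:,14] = (01100001101)·(00000000001) mod 2 = 0+0+0+0+0+0+0+0+0+0+1 mod 2 = 1
Codeword = 100111010001101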